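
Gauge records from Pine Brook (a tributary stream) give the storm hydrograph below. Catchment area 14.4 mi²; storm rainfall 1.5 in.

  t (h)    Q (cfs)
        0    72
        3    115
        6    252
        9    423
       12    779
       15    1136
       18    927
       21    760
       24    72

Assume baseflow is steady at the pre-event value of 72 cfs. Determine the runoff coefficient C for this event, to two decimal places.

ΣQ_DR = 3888 cfs; V = ΣQ_DR·Δt = 4.199 × 10^7 ft³.
Runoff depth d = V / A = 1.255 in.
C = d / P = 1.255 / 1.5 = 0.84.

C ≈ 0.84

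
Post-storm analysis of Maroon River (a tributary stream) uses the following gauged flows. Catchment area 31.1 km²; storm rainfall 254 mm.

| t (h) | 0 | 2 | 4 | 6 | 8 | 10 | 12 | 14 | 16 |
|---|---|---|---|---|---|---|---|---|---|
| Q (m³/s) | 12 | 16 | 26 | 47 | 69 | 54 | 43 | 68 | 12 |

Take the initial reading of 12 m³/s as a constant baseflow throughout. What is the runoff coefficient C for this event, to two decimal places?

ΣQ_DR = 239.0 m³/s; V = ΣQ_DR·Δt = 1.721 × 10^6 m³.
Runoff depth d = V / A = 55.33 mm.
C = d / P = 55.33 / 254 = 0.22.

C ≈ 0.22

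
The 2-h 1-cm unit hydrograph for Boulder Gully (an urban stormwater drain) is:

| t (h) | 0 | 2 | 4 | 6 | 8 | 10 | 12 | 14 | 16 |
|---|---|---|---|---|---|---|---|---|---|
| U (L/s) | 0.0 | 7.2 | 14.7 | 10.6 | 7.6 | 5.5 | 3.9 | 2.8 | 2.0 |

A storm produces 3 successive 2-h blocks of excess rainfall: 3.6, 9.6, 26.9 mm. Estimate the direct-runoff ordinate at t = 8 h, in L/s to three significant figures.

By discrete convolution, Q_j = Σ (P_i / 10 mm) · U_{j−i}.
At t = 8 h (j=4): Q = (3.6/10)·7.6 + (9.6/10)·10.6 + (26.9/10)·14.7 = 52.5 L/s.

Q ≈ 52.5 L/s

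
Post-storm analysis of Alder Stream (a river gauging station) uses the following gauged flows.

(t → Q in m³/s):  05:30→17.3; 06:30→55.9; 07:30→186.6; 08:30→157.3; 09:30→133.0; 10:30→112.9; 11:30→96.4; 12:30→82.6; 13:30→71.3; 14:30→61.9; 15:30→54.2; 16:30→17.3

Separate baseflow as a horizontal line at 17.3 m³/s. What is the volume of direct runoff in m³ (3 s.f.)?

Direct-runoff ordinates (Q − Q_b): 0.0, 38.6, 169.3, 140.0, 115.7, 95.6, 79.1, 65.3, 54.0, 44.6, 36.9, 0.0 m³/s.
ΣQ_DR = 839.1 m³/s.
With Δt = 1 h = 3600 s, V = ΣQ_DR · Δt = 839.1 × 3600 = 3.02 × 10^6 m³.

V ≈ 3.02 × 10^6 m³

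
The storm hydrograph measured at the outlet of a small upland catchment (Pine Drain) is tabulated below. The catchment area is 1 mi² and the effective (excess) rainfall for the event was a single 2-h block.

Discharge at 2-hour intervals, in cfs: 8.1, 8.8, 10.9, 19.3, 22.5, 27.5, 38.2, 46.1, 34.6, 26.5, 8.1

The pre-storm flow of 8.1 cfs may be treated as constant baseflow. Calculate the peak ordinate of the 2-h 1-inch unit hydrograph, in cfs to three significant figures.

U_p ≈ 75.9 cfs

Direct runoff: 0.0, 0.7, 2.8, 11.2, 14.4, 19.4, 30.1, 38.0, 26.5, 18.4, 0.0 cfs; ΣQ_DR = 161.5 cfs, peak = 38.0 cfs.
Runoff depth d = ΣQ_DR·Δt / A = 161.5 × 7200 / (1 mi²) = 0.5005 in.
The 1-inch UH is the DRH scaled by (1 in)/d, so U_p = 38.0 × 1/0.5005 = 75.9 cfs.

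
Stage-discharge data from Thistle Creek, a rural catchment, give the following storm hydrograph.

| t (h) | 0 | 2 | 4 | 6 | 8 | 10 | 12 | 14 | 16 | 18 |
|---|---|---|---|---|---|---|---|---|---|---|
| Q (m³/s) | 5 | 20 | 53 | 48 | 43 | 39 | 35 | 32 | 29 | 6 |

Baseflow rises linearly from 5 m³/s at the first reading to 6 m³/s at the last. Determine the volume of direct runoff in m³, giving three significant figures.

V ≈ 1.84 × 10^6 m³

Direct-runoff ordinates (Q − Q_b): 0.00, 14.89, 47.78, 42.67, 37.56, 33.44, 29.33, 26.22, 23.11, 0.00 m³/s.
ΣQ_DR = 255.0 m³/s.
With Δt = 2 h = 7200 s, V = ΣQ_DR · Δt = 255.0 × 7200 = 1.84 × 10^6 m³.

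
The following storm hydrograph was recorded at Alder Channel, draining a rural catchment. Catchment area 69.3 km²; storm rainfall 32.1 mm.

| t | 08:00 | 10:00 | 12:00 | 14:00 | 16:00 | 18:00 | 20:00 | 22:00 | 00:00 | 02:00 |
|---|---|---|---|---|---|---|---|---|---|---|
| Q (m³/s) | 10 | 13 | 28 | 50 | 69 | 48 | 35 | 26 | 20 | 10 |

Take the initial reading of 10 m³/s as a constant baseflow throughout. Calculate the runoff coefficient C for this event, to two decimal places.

ΣQ_DR = 209.0 m³/s; V = ΣQ_DR·Δt = 1.505 × 10^6 m³.
Runoff depth d = V / A = 21.71 mm.
C = d / P = 21.71 / 32.1 = 0.68.

C ≈ 0.68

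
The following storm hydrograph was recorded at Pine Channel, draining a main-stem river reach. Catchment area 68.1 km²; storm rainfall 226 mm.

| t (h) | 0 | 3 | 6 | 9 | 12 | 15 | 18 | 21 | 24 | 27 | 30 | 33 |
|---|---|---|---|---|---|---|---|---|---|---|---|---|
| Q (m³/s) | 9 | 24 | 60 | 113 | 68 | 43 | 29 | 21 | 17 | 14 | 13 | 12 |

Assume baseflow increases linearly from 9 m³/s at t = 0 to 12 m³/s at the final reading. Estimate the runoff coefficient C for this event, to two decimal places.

ΣQ_DR = 297.0 m³/s; V = ΣQ_DR·Δt = 3.208 × 10^6 m³.
Runoff depth d = V / A = 47.10 mm.
C = d / P = 47.10 / 226 = 0.21.

C ≈ 0.21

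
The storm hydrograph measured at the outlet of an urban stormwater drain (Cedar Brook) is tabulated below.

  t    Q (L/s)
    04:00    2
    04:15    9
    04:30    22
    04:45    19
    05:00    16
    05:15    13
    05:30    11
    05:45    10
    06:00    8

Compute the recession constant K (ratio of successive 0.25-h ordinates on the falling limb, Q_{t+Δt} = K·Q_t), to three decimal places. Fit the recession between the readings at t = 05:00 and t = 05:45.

K ≈ 0.855

Using the recession-limb readings at t = 05:00 and t = 05:45: Q falls from 16 to 10 L/s over 3 intervals.
K = (Q₂/Q₁)^(1/3) = (10/16)^(1/3) = 0.855.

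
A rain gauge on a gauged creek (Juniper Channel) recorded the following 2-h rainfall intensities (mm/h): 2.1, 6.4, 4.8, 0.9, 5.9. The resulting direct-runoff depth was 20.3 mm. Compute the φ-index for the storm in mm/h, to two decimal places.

Only the 3 blocks with intensity above φ contribute runoff: 6.4, 4.8, 5.9 mm/h.
Σ(I−φ)·Δt = d  ⇒  (6.4+4.8+5.9 − 3φ)·2 = 20.3
φ = (17.10 − 20.3/2) / 3 = 2.32 mm/h.

φ ≈ 2.32 mm/h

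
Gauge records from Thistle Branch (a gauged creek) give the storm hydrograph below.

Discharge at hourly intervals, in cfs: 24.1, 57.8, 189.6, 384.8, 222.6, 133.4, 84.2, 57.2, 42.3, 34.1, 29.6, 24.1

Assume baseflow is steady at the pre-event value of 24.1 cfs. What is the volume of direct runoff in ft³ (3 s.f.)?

V ≈ 3.58 × 10^6 ft³

Direct-runoff ordinates (Q − Q_b): 0.0, 33.7, 165.5, 360.7, 198.5, 109.3, 60.1, 33.1, 18.2, 10.0, 5.5, 0.0 cfs.
ΣQ_DR = 994.6 cfs.
With Δt = 1 h = 3600 s, V = ΣQ_DR · Δt = 994.6 × 3600 = 3.58 × 10^6 ft³.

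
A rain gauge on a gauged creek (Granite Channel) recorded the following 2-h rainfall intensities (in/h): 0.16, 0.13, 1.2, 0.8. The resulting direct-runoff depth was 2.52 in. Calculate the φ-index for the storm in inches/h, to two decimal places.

φ ≈ 0.37 in/h

Only the 2 blocks with intensity above φ contribute runoff: 1.2, 0.8 in/h.
Σ(I−φ)·Δt = d  ⇒  (1.2+0.8 − 2φ)·2 = 2.52
φ = (2.000 − 2.52/2) / 2 = 0.37 in/h.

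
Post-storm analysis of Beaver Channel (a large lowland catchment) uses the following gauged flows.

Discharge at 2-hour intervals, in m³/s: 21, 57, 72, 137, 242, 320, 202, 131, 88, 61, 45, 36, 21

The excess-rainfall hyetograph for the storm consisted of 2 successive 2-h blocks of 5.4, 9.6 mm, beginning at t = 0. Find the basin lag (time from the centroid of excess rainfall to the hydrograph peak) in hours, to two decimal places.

Centroid of excess rainfall: t_c = Σ P_i·t̄_i / ΣP_i = 2.2800 h (block centres at 1, 3 h).
Hydrograph peak occurs at t = 10 h, so basin lag t_L = 10 − 2.2800 = 7.72 h.

t_L ≈ 7.72 h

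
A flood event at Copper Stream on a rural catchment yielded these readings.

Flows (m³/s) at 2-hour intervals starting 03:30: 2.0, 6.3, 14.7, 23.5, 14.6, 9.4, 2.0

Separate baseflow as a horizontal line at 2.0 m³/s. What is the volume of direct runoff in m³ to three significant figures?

V ≈ 4.21 × 10^5 m³

Direct-runoff ordinates (Q − Q_b): 0.0, 4.3, 12.7, 21.5, 12.6, 7.4, 0.0 m³/s.
ΣQ_DR = 58.50 m³/s.
With Δt = 2 h = 7200 s, V = ΣQ_DR · Δt = 58.50 × 7200 = 4.21 × 10^5 m³.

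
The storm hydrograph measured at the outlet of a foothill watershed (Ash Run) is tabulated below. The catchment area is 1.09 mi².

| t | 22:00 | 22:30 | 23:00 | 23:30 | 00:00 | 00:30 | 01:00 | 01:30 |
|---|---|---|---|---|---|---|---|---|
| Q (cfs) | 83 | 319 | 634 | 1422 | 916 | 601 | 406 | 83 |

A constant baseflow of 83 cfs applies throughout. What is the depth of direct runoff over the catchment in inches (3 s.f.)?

Direct runoff: 0.0, 236.0, 551.0, 1339.0, 833.0, 518.0, 323.0, 0.0 cfs; ΣQ_DR = 3800 cfs.
V = ΣQ_DR · Δt = 3800 × 1800 s = 6.840 × 10^6 ft³.
Over A = 1.09 mi², depth = V / A = 2.70 in.

d ≈ 2.70 in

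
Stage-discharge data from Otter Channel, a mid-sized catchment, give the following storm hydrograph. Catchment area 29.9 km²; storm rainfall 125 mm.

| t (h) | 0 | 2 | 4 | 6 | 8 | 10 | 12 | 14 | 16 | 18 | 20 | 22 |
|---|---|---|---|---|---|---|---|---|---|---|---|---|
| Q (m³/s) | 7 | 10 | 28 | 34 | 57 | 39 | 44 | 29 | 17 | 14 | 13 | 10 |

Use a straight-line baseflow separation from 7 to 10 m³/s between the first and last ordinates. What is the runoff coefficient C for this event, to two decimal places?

C ≈ 0.39

ΣQ_DR = 200.0 m³/s; V = ΣQ_DR·Δt = 1.440 × 10^6 m³.
Runoff depth d = V / A = 48.16 mm.
C = d / P = 48.16 / 125 = 0.39.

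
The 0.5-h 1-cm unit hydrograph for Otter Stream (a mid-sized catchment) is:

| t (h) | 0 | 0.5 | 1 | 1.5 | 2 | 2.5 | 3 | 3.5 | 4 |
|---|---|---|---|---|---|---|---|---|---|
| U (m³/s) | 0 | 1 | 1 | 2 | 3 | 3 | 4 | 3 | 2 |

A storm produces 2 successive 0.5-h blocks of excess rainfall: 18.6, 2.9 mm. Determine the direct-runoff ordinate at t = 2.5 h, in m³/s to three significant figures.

By discrete convolution, Q_j = Σ (P_i / 10 mm) · U_{j−i}.
At t = 2.5 h (j=5): Q = (18.6/10)·3 + (2.9/10)·3 = 6.45 m³/s.

Q ≈ 6.45 m³/s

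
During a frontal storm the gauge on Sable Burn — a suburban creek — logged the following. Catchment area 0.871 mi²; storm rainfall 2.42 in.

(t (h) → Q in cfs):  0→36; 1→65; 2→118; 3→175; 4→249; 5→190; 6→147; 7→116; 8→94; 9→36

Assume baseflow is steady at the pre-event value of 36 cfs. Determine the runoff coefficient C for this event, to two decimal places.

ΣQ_DR = 866.0 cfs; V = ΣQ_DR·Δt = 3.118 × 10^6 ft³.
Runoff depth d = V / A = 1.541 in.
C = d / P = 1.541 / 2.42 = 0.64.

C ≈ 0.64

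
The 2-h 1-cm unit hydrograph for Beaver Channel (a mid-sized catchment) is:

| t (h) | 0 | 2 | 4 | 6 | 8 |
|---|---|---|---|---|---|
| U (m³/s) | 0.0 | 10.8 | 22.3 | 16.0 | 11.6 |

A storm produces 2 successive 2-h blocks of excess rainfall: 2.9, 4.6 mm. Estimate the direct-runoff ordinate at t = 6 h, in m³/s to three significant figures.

Q ≈ 14.9 m³/s

By discrete convolution, Q_j = Σ (P_i / 10 mm) · U_{j−i}.
At t = 6 h (j=3): Q = (2.9/10)·16.0 + (4.6/10)·22.3 = 14.9 m³/s.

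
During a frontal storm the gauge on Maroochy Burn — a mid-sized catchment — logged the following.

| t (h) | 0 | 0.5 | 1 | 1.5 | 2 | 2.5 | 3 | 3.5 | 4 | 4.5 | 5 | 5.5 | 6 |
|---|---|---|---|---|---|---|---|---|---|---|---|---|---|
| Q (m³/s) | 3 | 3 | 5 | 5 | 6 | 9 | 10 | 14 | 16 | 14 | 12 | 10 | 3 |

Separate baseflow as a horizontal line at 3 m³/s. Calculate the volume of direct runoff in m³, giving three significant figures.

V ≈ 1.28 × 10^5 m³

Direct-runoff ordinates (Q − Q_b): 0.0, 0.0, 2.0, 2.0, 3.0, 6.0, 7.0, 11.0, 13.0, 11.0, 9.0, 7.0, 0.0 m³/s.
ΣQ_DR = 71.00 m³/s.
With Δt = 0.5 h = 1800 s, V = ΣQ_DR · Δt = 71.00 × 1800 = 1.28 × 10^5 m³.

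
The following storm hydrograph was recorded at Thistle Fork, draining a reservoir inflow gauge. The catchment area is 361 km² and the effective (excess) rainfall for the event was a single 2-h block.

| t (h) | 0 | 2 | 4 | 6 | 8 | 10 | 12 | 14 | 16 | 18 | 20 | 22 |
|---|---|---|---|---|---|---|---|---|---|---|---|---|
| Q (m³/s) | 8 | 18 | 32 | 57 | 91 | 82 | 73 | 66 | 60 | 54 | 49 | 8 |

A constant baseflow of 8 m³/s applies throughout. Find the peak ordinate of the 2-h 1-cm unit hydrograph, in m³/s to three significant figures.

U_p ≈ 82.9 m³/s

Direct runoff: 0.0, 10.0, 24.0, 49.0, 83.0, 74.0, 65.0, 58.0, 52.0, 46.0, 41.0, 0.0 m³/s; ΣQ_DR = 502.0 m³/s, peak = 83.0 m³/s.
Runoff depth d = ΣQ_DR·Δt / A = 502.0 × 7200 / (361 km²) = 10.01 mm.
The 1-cm UH is the DRH scaled by (10 mm)/d, so U_p = 83.0 × 10/10.01 = 82.9 m³/s.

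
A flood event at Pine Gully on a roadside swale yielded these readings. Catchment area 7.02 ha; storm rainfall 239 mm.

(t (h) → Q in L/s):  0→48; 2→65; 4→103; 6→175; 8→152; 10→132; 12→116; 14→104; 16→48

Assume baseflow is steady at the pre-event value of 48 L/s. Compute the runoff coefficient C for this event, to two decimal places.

C ≈ 0.22

ΣQ_DR = 511.0 L/s; V = ΣQ_DR·Δt = 3.679 × 10^6 L.
Runoff depth d = V / A = 52.41 mm.
C = d / P = 52.41 / 239 = 0.22.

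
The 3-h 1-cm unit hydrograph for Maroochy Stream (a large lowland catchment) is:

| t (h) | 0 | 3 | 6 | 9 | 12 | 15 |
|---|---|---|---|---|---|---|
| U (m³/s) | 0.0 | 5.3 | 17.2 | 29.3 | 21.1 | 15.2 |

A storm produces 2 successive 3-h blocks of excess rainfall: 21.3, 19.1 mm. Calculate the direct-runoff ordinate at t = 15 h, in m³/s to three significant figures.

By discrete convolution, Q_j = Σ (P_i / 10 mm) · U_{j−i}.
At t = 15 h (j=5): Q = (21.3/10)·15.2 + (19.1/10)·21.1 = 72.7 m³/s.

Q ≈ 72.7 m³/s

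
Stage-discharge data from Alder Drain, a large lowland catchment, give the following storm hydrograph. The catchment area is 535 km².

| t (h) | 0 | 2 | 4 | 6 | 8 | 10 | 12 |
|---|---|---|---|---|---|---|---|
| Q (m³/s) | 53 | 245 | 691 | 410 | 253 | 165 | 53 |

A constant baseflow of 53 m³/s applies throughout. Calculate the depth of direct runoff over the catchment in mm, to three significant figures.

Direct runoff: 0.0, 192.0, 638.0, 357.0, 200.0, 112.0, 0.0 m³/s; ΣQ_DR = 1499 m³/s.
V = ΣQ_DR · Δt = 1499 × 7200 s = 1.079 × 10^7 m³.
Over A = 535 km², depth = V / A = 20.2 mm.

d ≈ 20.2 mm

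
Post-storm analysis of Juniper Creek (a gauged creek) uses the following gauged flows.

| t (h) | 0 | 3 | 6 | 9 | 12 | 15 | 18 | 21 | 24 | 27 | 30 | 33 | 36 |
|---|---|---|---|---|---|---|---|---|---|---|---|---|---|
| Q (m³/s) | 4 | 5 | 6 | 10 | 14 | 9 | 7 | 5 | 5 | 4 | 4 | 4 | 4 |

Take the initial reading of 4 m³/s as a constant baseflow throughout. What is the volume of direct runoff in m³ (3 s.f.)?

Direct-runoff ordinates (Q − Q_b): 0.0, 1.0, 2.0, 6.0, 10.0, 5.0, 3.0, 1.0, 1.0, 0.0, 0.0, 0.0, 0.0 m³/s.
ΣQ_DR = 29.00 m³/s.
With Δt = 3 h = 10800 s, V = ΣQ_DR · Δt = 29.00 × 10800 = 3.13 × 10^5 m³.

V ≈ 3.13 × 10^5 m³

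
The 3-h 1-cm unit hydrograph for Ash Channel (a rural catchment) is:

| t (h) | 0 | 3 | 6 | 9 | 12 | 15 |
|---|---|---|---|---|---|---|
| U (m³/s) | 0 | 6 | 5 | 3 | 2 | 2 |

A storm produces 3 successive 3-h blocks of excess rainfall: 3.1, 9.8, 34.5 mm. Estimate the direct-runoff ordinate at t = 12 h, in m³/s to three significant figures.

Q ≈ 20.8 m³/s

By discrete convolution, Q_j = Σ (P_i / 10 mm) · U_{j−i}.
At t = 12 h (j=4): Q = (3.1/10)·2 + (9.8/10)·3 + (34.5/10)·5 = 20.8 m³/s.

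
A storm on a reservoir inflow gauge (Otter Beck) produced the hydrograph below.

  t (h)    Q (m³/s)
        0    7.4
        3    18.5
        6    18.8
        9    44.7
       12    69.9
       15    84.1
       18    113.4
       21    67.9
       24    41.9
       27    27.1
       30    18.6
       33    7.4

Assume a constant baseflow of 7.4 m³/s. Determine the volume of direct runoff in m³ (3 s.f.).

Direct-runoff ordinates (Q − Q_b): 0.0, 11.1, 11.4, 37.3, 62.5, 76.7, 106.0, 60.5, 34.5, 19.7, 11.2, 0.0 m³/s.
ΣQ_DR = 430.9 m³/s.
With Δt = 3 h = 10800 s, V = ΣQ_DR · Δt = 430.9 × 10800 = 4.65 × 10^6 m³.

V ≈ 4.65 × 10^6 m³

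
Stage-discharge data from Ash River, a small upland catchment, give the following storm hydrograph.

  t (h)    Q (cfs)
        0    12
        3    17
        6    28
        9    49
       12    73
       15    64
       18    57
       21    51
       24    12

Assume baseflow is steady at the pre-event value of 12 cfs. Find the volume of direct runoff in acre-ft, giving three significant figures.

V ≈ 63.2 acre-ft

Direct-runoff ordinates (Q − Q_b): 0.0, 5.0, 16.0, 37.0, 61.0, 52.0, 45.0, 39.0, 0.0 cfs.
ΣQ_DR = 255.0 cfs.
With Δt = 3 h = 10800 s, V = ΣQ_DR · Δt = 255.0 × 10800 = 2.75 × 10^6 ft³ = 63.2 acre-ft.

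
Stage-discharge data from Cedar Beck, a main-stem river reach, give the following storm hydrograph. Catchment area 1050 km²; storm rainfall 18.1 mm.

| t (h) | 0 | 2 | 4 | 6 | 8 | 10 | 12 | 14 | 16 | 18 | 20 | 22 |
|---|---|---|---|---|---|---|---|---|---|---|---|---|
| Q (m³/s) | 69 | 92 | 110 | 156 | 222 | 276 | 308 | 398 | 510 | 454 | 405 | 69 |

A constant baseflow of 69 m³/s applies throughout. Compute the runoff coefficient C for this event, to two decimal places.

ΣQ_DR = 2241 m³/s; V = ΣQ_DR·Δt = 1.614 × 10^7 m³.
Runoff depth d = V / A = 15.37 mm.
C = d / P = 15.37 / 18.1 = 0.85.

C ≈ 0.85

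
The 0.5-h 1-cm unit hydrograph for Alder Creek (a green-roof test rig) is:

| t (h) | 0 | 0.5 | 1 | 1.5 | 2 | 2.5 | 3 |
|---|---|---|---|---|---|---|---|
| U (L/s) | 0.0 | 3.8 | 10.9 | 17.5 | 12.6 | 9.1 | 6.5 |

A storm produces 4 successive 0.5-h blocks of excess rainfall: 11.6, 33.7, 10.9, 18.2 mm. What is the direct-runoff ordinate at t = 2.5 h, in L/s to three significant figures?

By discrete convolution, Q_j = Σ (P_i / 10 mm) · U_{j−i}.
At t = 2.5 h (j=5): Q = (11.6/10)·9.1 + (33.7/10)·12.6 + (10.9/10)·17.5 + (18.2/10)·10.9 = 91.9 L/s.

Q ≈ 91.9 L/s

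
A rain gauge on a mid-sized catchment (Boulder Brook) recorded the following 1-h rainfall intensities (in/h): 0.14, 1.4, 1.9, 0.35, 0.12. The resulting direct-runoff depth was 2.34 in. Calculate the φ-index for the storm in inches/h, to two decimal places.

φ ≈ 0.48 in/h

Only the 2 blocks with intensity above φ contribute runoff: 1.4, 1.9 in/h.
Σ(I−φ)·Δt = d  ⇒  (1.4+1.9 − 2φ)·1 = 2.34
φ = (3.300 − 2.34/1) / 2 = 0.48 in/h.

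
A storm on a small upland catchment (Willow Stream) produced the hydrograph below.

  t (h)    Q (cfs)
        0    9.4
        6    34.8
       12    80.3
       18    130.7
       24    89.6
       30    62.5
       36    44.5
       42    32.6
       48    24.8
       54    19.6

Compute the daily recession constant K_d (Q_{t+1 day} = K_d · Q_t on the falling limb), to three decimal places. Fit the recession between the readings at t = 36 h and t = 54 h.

Between t = 36 h and t = 54 h the flow falls from 44.5 to 19.6 cfs over 3×6 h = 18 h.
Per-interval ratio K = (19.6/44.5)^(1/3) = 0.7608; K_d = K^(24/6) = 0.335.

K_d ≈ 0.335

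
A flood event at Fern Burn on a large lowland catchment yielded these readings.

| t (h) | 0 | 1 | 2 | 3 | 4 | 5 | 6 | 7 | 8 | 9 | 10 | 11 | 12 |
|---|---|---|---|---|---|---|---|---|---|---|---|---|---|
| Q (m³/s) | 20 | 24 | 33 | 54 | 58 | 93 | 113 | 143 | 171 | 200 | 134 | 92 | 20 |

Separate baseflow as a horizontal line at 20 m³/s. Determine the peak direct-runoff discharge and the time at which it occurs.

Q_p = 180.0 m³/s at t = 9 h

Subtracting baseflow gives direct-runoff ordinates: 0.0, 4.0, 13.0, 34.0, 38.0, 73.0, 93.0, 123.0, 151.0, 180.0, 114.0, 72.0, 0.0 m³/s.
The maximum is 180.0 m³/s, occurring at the reading for t = 9 h.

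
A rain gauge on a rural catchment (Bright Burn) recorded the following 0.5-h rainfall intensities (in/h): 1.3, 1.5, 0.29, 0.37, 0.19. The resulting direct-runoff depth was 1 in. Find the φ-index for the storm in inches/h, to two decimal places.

Only the 2 blocks with intensity above φ contribute runoff: 1.3, 1.5 in/h.
Σ(I−φ)·Δt = d  ⇒  (1.3+1.5 − 2φ)·0.5 = 1
φ = (2.800 − 1/0.5) / 2 = 0.40 in/h.

φ ≈ 0.40 in/h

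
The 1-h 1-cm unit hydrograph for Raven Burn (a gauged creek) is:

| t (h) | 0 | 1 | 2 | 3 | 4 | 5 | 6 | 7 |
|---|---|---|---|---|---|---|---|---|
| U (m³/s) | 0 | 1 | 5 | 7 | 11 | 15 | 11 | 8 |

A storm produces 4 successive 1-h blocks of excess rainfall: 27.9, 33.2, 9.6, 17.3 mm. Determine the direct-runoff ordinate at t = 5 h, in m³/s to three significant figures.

Q ≈ 93.7 m³/s

By discrete convolution, Q_j = Σ (P_i / 10 mm) · U_{j−i}.
At t = 5 h (j=5): Q = (27.9/10)·15 + (33.2/10)·11 + (9.6/10)·7 + (17.3/10)·5 = 93.7 m³/s.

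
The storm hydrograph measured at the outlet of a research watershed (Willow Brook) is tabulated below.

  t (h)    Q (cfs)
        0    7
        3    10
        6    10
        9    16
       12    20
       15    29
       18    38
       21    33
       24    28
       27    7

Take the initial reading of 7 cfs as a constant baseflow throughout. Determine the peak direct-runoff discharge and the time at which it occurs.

Subtracting baseflow gives direct-runoff ordinates: 0.0, 3.0, 3.0, 9.0, 13.0, 22.0, 31.0, 26.0, 21.0, 0.0 cfs.
The maximum is 31.0 cfs, occurring at the reading for t = 18 h.

Q_p = 31.0 cfs at t = 18 h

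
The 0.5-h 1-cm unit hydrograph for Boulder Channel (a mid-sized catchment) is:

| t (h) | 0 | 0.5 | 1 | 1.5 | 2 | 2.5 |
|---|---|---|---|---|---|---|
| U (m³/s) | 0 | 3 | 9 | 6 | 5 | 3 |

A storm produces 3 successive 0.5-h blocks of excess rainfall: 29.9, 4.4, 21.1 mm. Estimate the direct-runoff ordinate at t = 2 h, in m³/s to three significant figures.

By discrete convolution, Q_j = Σ (P_i / 10 mm) · U_{j−i}.
At t = 2 h (j=4): Q = (29.9/10)·5 + (4.4/10)·6 + (21.1/10)·9 = 36.6 m³/s.

Q ≈ 36.6 m³/s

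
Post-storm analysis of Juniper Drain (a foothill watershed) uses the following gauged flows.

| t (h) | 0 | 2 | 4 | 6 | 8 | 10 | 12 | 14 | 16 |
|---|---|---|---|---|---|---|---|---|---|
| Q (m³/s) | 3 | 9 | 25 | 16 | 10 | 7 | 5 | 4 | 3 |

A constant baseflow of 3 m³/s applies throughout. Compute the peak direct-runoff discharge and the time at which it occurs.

Q_p = 22.0 m³/s at t = 4 h

Subtracting baseflow gives direct-runoff ordinates: 0.0, 6.0, 22.0, 13.0, 7.0, 4.0, 2.0, 1.0, 0.0 m³/s.
The maximum is 22.0 m³/s, occurring at the reading for t = 4 h.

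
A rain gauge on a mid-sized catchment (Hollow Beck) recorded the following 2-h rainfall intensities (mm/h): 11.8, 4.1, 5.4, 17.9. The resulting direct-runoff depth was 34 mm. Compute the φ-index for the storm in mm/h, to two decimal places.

Only the 2 blocks with intensity above φ contribute runoff: 11.8, 17.9 mm/h.
Σ(I−φ)·Δt = d  ⇒  (11.8+17.9 − 2φ)·2 = 34
φ = (29.70 − 34/2) / 2 = 6.35 mm/h.

φ ≈ 6.35 mm/h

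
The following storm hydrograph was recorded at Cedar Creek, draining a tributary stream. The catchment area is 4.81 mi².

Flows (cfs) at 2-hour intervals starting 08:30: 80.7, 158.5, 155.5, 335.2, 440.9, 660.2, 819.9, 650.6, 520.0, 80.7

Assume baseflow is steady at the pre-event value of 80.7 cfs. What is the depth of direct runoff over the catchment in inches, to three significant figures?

d ≈ 1.99 in

Direct runoff: 0.0, 77.8, 74.8, 254.5, 360.2, 579.5, 739.2, 569.9, 439.3, 0.0 cfs; ΣQ_DR = 3095 cfs.
V = ΣQ_DR · Δt = 3095 × 7200 s = 2.229 × 10^7 ft³.
Over A = 4.81 mi², depth = V / A = 1.99 in.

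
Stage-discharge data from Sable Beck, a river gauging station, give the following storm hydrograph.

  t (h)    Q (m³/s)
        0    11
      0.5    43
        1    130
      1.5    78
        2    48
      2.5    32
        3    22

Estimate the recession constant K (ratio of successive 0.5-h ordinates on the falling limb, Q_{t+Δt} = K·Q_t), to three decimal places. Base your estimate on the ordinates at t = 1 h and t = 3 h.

K ≈ 0.641

Using the recession-limb readings at t = 1 h and t = 3 h: Q falls from 130 to 22 m³/s over 4 intervals.
K = (Q₂/Q₁)^(1/4) = (22/130)^(1/4) = 0.641.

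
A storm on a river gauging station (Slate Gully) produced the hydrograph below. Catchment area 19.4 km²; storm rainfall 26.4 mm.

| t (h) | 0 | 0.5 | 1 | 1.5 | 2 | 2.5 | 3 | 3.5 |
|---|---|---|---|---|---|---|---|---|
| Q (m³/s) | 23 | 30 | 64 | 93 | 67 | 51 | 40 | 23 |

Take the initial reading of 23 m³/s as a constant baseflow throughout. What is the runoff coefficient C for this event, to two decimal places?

ΣQ_DR = 207.0 m³/s; V = ΣQ_DR·Δt = 3.726 × 10^5 m³.
Runoff depth d = V / A = 19.21 mm.
C = d / P = 19.21 / 26.4 = 0.73.

C ≈ 0.73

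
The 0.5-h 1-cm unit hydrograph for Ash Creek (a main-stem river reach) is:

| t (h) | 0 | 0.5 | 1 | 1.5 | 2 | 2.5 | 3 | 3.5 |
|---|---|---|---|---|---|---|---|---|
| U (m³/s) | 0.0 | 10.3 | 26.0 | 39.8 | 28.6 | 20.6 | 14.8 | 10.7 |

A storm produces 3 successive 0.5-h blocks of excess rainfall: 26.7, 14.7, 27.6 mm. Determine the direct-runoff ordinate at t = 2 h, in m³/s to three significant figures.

By discrete convolution, Q_j = Σ (P_i / 10 mm) · U_{j−i}.
At t = 2 h (j=4): Q = (26.7/10)·28.6 + (14.7/10)·39.8 + (27.6/10)·26.0 = 207 m³/s.

Q ≈ 207 m³/s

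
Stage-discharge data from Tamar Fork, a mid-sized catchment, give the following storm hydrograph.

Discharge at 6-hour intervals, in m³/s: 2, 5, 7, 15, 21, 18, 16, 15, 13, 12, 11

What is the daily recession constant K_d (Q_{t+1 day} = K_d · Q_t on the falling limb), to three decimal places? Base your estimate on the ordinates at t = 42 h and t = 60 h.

K_d ≈ 0.661

Between t = 42 h and t = 60 h the flow falls from 15 to 11 m³/s over 3×6 h = 18 h.
Per-interval ratio K = (11/15)^(1/3) = 0.9018; K_d = K^(24/6) = 0.661.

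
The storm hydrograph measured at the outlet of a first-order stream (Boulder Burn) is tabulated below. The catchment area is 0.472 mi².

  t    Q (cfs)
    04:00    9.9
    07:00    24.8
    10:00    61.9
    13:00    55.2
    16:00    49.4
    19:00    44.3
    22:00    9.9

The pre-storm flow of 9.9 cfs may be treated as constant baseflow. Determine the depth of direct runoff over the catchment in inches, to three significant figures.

Direct runoff: 0.0, 14.9, 52.0, 45.3, 39.5, 34.4, 0.0 cfs; ΣQ_DR = 186.1 cfs.
V = ΣQ_DR · Δt = 186.1 × 10800 s = 2.010 × 10^6 ft³.
Over A = 0.472 mi², depth = V / A = 1.83 in.

d ≈ 1.83 in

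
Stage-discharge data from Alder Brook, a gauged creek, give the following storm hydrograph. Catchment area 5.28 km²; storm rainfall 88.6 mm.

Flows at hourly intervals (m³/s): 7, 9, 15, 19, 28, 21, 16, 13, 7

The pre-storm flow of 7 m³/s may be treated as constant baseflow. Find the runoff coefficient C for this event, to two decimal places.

ΣQ_DR = 72.00 m³/s; V = ΣQ_DR·Δt = 2.592 × 10^5 m³.
Runoff depth d = V / A = 49.09 mm.
C = d / P = 49.09 / 88.6 = 0.55.

C ≈ 0.55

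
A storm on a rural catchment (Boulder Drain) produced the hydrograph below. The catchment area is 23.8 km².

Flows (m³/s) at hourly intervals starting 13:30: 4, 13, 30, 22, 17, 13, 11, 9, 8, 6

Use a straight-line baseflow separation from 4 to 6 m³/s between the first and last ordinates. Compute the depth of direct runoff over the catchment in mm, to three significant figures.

Direct runoff: 0.00, 8.78, 25.56, 17.33, 12.11, 7.89, 5.67, 3.44, 2.22, 0.00 m³/s; ΣQ_DR = 83.00 m³/s.
V = ΣQ_DR · Δt = 83.00 × 3600 s = 2.988 × 10^5 m³.
Over A = 23.8 km², depth = V / A = 12.6 mm.

d ≈ 12.6 mm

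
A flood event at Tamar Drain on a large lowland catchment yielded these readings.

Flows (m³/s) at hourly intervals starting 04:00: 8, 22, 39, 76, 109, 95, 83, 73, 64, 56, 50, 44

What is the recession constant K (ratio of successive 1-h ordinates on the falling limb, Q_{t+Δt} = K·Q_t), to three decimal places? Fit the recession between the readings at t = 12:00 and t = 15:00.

Using the recession-limb readings at t = 12:00 and t = 15:00: Q falls from 64 to 44 m³/s over 3 intervals.
K = (Q₂/Q₁)^(1/3) = (44/64)^(1/3) = 0.883.

K ≈ 0.883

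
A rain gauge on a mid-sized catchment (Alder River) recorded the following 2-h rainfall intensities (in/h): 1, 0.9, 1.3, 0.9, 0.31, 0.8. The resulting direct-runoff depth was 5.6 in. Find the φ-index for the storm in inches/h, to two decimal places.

φ ≈ 0.42 in/h

Only the 5 blocks with intensity above φ contribute runoff: 1, 0.9, 1.3, 0.9, 0.8 in/h.
Σ(I−φ)·Δt = d  ⇒  (1+0.9+1.3+0.9+0.8 − 5φ)·2 = 5.6
φ = (4.900 − 5.6/2) / 5 = 0.42 in/h.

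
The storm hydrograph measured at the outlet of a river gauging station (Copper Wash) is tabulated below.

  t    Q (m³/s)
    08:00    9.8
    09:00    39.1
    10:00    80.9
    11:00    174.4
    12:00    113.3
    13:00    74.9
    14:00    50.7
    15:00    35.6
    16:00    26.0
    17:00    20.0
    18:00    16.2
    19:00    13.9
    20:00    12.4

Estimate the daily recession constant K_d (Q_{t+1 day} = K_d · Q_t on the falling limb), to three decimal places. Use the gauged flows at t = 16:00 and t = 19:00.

K_d ≈ 0.007

Between t = 16:00 and t = 19:00 the flow falls from 26.0 to 13.9 m³/s over 3×1 h = 3 h.
Per-interval ratio K = (13.9/26.0)^(1/3) = 0.8116; K_d = K^(24/1) = 0.007.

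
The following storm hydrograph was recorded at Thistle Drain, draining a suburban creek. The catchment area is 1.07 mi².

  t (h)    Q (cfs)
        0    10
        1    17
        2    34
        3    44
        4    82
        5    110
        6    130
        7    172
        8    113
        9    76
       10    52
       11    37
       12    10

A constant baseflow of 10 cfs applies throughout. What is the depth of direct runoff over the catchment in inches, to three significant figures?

d ≈ 1.10 in

Direct runoff: 0.0, 7.0, 24.0, 34.0, 72.0, 100.0, 120.0, 162.0, 103.0, 66.0, 42.0, 27.0, 0.0 cfs; ΣQ_DR = 757.0 cfs.
V = ΣQ_DR · Δt = 757.0 × 3600 s = 2.725 × 10^6 ft³.
Over A = 1.07 mi², depth = V / A = 1.10 in.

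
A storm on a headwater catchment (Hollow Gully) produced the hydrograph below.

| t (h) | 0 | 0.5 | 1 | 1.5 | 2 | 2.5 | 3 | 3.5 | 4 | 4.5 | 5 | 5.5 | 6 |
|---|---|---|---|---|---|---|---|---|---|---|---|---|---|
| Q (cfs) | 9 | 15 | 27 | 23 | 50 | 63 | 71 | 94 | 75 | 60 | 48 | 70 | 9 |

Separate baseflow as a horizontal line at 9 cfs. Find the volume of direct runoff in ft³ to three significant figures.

Direct-runoff ordinates (Q − Q_b): 0.0, 6.0, 18.0, 14.0, 41.0, 54.0, 62.0, 85.0, 66.0, 51.0, 39.0, 61.0, 0.0 cfs.
ΣQ_DR = 497.0 cfs.
With Δt = 0.5 h = 1800 s, V = ΣQ_DR · Δt = 497.0 × 1800 = 8.95 × 10^5 ft³.

V ≈ 8.95 × 10^5 ft³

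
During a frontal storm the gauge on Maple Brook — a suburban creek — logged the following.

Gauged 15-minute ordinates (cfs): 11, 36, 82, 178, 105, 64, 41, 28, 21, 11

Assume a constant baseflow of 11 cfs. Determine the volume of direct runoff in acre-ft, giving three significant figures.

V ≈ 9.65 acre-ft

Direct-runoff ordinates (Q − Q_b): 0.0, 25.0, 71.0, 167.0, 94.0, 53.0, 30.0, 17.0, 10.0, 0.0 cfs.
ΣQ_DR = 467.0 cfs.
With Δt = 0.25 h = 900 s, V = ΣQ_DR · Δt = 467.0 × 900 = 4.20 × 10^5 ft³ = 9.65 acre-ft.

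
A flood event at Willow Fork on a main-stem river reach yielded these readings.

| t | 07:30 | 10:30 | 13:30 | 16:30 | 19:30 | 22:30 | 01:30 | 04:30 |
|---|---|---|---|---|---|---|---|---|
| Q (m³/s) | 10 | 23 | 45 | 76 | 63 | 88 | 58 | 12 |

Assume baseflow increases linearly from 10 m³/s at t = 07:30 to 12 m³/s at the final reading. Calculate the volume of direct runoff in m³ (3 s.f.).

Direct-runoff ordinates (Q − Q_b): 0.00, 12.71, 34.43, 65.14, 51.86, 76.57, 46.29, 0.00 m³/s.
ΣQ_DR = 287.0 m³/s.
With Δt = 3 h = 10800 s, V = ΣQ_DR · Δt = 287.0 × 10800 = 3.10 × 10^6 m³.

V ≈ 3.10 × 10^6 m³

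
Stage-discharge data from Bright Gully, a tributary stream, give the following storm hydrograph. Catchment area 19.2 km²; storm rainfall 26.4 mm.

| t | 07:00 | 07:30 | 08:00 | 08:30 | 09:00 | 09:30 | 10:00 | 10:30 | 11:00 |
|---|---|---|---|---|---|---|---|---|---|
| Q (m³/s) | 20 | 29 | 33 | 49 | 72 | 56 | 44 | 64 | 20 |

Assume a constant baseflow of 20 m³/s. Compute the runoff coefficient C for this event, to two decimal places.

C ≈ 0.74

ΣQ_DR = 207.0 m³/s; V = ΣQ_DR·Δt = 3.726 × 10^5 m³.
Runoff depth d = V / A = 19.41 mm.
C = d / P = 19.41 / 26.4 = 0.74.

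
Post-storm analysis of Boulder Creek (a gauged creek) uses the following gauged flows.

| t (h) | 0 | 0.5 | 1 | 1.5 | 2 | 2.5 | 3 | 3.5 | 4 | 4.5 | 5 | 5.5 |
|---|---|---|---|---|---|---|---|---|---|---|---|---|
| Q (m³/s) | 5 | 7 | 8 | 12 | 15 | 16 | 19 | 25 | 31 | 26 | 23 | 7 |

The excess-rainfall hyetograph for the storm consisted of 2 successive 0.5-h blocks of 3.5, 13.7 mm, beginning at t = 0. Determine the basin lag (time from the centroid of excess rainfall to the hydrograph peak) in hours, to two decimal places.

Centroid of excess rainfall: t_c = Σ P_i·t̄_i / ΣP_i = 0.6483 h (block centres at 0.25, 0.75 h).
Hydrograph peak occurs at t = 4 h, so basin lag t_L = 4 − 0.6483 = 3.35 h.

t_L ≈ 3.35 h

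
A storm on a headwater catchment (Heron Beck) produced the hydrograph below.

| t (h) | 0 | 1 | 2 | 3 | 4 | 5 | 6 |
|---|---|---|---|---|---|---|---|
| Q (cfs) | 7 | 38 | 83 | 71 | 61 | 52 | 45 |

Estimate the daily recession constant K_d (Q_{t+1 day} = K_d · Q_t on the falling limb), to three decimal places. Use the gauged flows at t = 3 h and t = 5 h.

Between t = 3 h and t = 5 h the flow falls from 71 to 52 cfs over 2×1 h = 2 h.
Per-interval ratio K = (52/71)^(1/2) = 0.8558; K_d = K^(24/1) = 0.024.

K_d ≈ 0.024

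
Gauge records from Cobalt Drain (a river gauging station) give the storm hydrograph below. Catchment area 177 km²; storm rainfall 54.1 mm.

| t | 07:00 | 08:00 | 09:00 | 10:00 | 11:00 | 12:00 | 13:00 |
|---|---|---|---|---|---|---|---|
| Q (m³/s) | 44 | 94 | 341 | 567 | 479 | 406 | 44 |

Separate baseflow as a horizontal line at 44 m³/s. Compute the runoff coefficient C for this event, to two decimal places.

C ≈ 0.63

ΣQ_DR = 1667 m³/s; V = ΣQ_DR·Δt = 6.001 × 10^6 m³.
Runoff depth d = V / A = 33.91 mm.
C = d / P = 33.91 / 54.1 = 0.63.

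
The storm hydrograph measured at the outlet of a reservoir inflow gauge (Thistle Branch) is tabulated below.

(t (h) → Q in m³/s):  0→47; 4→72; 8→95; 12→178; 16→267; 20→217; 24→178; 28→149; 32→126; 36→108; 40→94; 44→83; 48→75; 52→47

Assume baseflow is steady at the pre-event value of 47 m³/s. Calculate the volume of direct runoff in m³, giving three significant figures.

Direct-runoff ordinates (Q − Q_b): 0.0, 25.0, 48.0, 131.0, 220.0, 170.0, 131.0, 102.0, 79.0, 61.0, 47.0, 36.0, 28.0, 0.0 m³/s.
ΣQ_DR = 1078 m³/s.
With Δt = 4 h = 14400 s, V = ΣQ_DR · Δt = 1078 × 14400 = 1.55 × 10^7 m³.

V ≈ 1.55 × 10^7 m³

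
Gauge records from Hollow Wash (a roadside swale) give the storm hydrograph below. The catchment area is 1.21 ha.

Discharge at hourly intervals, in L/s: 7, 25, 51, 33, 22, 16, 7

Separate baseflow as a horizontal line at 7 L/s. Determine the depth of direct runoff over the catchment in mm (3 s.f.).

Direct runoff: 0.0, 18.0, 44.0, 26.0, 15.0, 9.0, 0.0 L/s; ΣQ_DR = 112.0 L/s.
V = ΣQ_DR · Δt = 112.0 × 3600 s = 4.032 × 10^5 L.
Over A = 1.21 ha, depth = V / A = 33.3 mm.

d ≈ 33.3 mm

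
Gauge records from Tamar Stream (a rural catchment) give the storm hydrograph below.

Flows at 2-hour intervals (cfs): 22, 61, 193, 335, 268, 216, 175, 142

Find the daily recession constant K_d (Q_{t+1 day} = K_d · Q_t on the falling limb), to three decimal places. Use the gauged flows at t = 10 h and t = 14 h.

K_d ≈ 0.081

Between t = 10 h and t = 14 h the flow falls from 216 to 142 cfs over 2×2 h = 4 h.
Per-interval ratio K = (142/216)^(1/2) = 0.8108; K_d = K^(24/2) = 0.081.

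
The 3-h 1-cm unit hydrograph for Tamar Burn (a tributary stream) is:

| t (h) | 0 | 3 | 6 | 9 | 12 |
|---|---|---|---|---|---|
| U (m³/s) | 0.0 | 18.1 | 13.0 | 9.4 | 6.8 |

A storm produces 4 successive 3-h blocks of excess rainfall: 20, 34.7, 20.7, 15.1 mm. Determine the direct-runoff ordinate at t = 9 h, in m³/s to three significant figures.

By discrete convolution, Q_j = Σ (P_i / 10 mm) · U_{j−i}.
At t = 9 h (j=3): Q = (20/10)·9.4 + (34.7/10)·13.0 + (20.7/10)·18.1 + (15.1/10)·0.0 = 101 m³/s.

Q ≈ 101 m³/s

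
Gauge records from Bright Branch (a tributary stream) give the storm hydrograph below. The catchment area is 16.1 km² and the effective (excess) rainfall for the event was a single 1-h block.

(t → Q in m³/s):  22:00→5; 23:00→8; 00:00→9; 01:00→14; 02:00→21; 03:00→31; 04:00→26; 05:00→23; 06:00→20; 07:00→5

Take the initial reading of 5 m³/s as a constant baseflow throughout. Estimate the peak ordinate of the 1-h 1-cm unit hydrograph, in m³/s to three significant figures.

Direct runoff: 0.0, 3.0, 4.0, 9.0, 16.0, 26.0, 21.0, 18.0, 15.0, 0.0 m³/s; ΣQ_DR = 112.0 m³/s, peak = 26.0 m³/s.
Runoff depth d = ΣQ_DR·Δt / A = 112.0 × 3600 / (16.1 km²) = 25.04 mm.
The 1-cm UH is the DRH scaled by (10 mm)/d, so U_p = 26.0 × 10/25.04 = 10.4 m³/s.

U_p ≈ 10.4 m³/s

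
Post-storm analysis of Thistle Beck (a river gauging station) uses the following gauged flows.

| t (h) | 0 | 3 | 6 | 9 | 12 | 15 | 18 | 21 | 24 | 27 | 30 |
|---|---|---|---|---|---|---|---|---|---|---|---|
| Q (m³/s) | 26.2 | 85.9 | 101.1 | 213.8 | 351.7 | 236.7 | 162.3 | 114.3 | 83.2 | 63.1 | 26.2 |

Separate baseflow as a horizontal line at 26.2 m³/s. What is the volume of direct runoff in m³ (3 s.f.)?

V ≈ 1.27 × 10^7 m³

Direct-runoff ordinates (Q − Q_b): 0.0, 59.7, 74.9, 187.6, 325.5, 210.5, 136.1, 88.1, 57.0, 36.9, 0.0 m³/s.
ΣQ_DR = 1176 m³/s.
With Δt = 3 h = 10800 s, V = ΣQ_DR · Δt = 1176 × 10800 = 1.27 × 10^7 m³.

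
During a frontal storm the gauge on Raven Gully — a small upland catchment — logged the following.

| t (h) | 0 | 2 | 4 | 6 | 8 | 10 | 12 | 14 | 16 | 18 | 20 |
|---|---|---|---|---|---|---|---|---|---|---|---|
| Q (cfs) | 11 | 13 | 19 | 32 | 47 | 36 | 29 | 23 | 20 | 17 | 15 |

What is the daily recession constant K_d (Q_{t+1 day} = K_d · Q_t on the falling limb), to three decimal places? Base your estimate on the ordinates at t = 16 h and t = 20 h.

Between t = 16 h and t = 20 h the flow falls from 20 to 15 cfs over 2×2 h = 4 h.
Per-interval ratio K = (15/20)^(1/2) = 0.8660; K_d = K^(24/2) = 0.178.

K_d ≈ 0.178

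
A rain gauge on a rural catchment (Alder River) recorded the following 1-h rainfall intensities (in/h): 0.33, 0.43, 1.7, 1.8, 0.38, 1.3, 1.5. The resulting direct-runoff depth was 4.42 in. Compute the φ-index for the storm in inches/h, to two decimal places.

Only the 4 blocks with intensity above φ contribute runoff: 1.7, 1.8, 1.3, 1.5 in/h.
Σ(I−φ)·Δt = d  ⇒  (1.7+1.8+1.3+1.5 − 4φ)·1 = 4.42
φ = (6.300 − 4.42/1) / 4 = 0.47 in/h.

φ ≈ 0.47 in/h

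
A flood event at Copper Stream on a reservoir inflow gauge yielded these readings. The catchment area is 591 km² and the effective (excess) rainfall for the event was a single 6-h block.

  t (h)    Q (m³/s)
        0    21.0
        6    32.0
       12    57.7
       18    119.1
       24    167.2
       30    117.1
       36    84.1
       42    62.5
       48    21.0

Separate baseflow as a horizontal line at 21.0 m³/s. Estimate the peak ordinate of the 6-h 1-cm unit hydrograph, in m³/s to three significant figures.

U_p ≈ 81.2 m³/s

Direct runoff: 0.0, 11.0, 36.7, 98.1, 146.2, 96.1, 63.1, 41.5, 0.0 m³/s; ΣQ_DR = 492.7 m³/s, peak = 146.2 m³/s.
Runoff depth d = ΣQ_DR·Δt / A = 492.7 × 21600 / (591 km²) = 18.01 mm.
The 1-cm UH is the DRH scaled by (10 mm)/d, so U_p = 146.2 × 10/18.01 = 81.2 m³/s.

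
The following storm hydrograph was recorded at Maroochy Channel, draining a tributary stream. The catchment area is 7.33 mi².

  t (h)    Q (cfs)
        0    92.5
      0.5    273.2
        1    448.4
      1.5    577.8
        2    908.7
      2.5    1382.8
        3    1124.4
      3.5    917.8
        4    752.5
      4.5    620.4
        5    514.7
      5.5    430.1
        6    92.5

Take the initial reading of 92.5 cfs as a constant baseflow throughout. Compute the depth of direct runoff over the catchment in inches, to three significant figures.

Direct runoff: 0.0, 180.7, 355.9, 485.3, 816.2, 1290.3, 1031.9, 825.3, 660.0, 527.9, 422.2, 337.6, 0.0 cfs; ΣQ_DR = 6933 cfs.
V = ΣQ_DR · Δt = 6933 × 1800 s = 1.248 × 10^7 ft³.
Over A = 7.33 mi², depth = V / A = 0.733 in.

d ≈ 0.733 in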